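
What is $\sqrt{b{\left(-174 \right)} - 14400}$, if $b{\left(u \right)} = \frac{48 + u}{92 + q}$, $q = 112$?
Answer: $\frac{i \sqrt{16647114}}{34} \approx 120.0 i$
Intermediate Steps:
$b{\left(u \right)} = \frac{4}{17} + \frac{u}{204}$ ($b{\left(u \right)} = \frac{48 + u}{92 + 112} = \frac{48 + u}{204} = \left(48 + u\right) \frac{1}{204} = \frac{4}{17} + \frac{u}{204}$)
$\sqrt{b{\left(-174 \right)} - 14400} = \sqrt{\left(\frac{4}{17} + \frac{1}{204} \left(-174\right)\right) - 14400} = \sqrt{\left(\frac{4}{17} - \frac{29}{34}\right) - 14400} = \sqrt{- \frac{21}{34} - 14400} = \sqrt{- \frac{489621}{34}} = \frac{i \sqrt{16647114}}{34}$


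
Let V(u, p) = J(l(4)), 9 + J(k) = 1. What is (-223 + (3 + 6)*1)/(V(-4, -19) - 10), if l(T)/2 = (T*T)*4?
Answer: 107/9 ≈ 11.889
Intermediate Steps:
l(T) = 8*T² (l(T) = 2*((T*T)*4) = 2*(T²*4) = 2*(4*T²) = 8*T²)
J(k) = -8 (J(k) = -9 + 1 = -8)
V(u, p) = -8
(-223 + (3 + 6)*1)/(V(-4, -19) - 10) = (-223 + (3 + 6)*1)/(-8 - 10) = (-223 + 9*1)/(-18) = (-223 + 9)*(-1/18) = -214*(-1/18) = 107/9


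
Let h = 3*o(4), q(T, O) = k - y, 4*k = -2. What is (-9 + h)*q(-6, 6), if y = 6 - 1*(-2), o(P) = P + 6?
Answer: -357/2 ≈ -178.50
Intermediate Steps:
k = -1/2 (k = (1/4)*(-2) = -1/2 ≈ -0.50000)
o(P) = 6 + P
y = 8 (y = 6 + 2 = 8)
q(T, O) = -17/2 (q(T, O) = -1/2 - 1*8 = -1/2 - 8 = -17/2)
h = 30 (h = 3*(6 + 4) = 3*10 = 30)
(-9 + h)*q(-6, 6) = (-9 + 30)*(-17/2) = 21*(-17/2) = -357/2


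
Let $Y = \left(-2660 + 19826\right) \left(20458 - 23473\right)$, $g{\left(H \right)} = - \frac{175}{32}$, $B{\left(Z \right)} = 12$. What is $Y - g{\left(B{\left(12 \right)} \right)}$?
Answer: $- \frac{1656175505}{32} \approx -5.1755 \cdot 10^{7}$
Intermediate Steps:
$g{\left(H \right)} = - \frac{175}{32}$ ($g{\left(H \right)} = \left(-175\right) \frac{1}{32} = - \frac{175}{32}$)
$Y = -51755490$ ($Y = 17166 \left(-3015\right) = -51755490$)
$Y - g{\left(B{\left(12 \right)} \right)} = -51755490 - - \frac{175}{32} = -51755490 + \frac{175}{32} = - \frac{1656175505}{32}$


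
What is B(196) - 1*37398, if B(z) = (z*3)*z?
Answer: 77850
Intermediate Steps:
B(z) = 3*z**2 (B(z) = (3*z)*z = 3*z**2)
B(196) - 1*37398 = 3*196**2 - 1*37398 = 3*38416 - 37398 = 115248 - 37398 = 77850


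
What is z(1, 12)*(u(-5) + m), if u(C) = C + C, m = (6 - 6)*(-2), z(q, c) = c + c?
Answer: -240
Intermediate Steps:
z(q, c) = 2*c
m = 0 (m = 0*(-2) = 0)
u(C) = 2*C
z(1, 12)*(u(-5) + m) = (2*12)*(2*(-5) + 0) = 24*(-10 + 0) = 24*(-10) = -240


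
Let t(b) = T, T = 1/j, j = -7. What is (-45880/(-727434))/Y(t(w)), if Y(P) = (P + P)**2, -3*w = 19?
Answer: 281015/363717 ≈ 0.77262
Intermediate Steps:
w = -19/3 (w = -1/3*19 = -19/3 ≈ -6.3333)
T = -1/7 (T = 1/(-7) = -1/7 ≈ -0.14286)
t(b) = -1/7
Y(P) = 4*P**2 (Y(P) = (2*P)**2 = 4*P**2)
(-45880/(-727434))/Y(t(w)) = (-45880/(-727434))/((4*(-1/7)**2)) = (-45880*(-1/727434))/((4*(1/49))) = 22940/(363717*(4/49)) = (22940/363717)*(49/4) = 281015/363717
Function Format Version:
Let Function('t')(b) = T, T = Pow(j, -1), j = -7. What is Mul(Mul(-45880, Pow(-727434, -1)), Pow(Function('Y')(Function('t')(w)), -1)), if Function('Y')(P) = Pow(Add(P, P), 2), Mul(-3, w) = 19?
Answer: Rational(281015, 363717) ≈ 0.77262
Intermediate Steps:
w = Rational(-19, 3) (w = Mul(Rational(-1, 3), 19) = Rational(-19, 3) ≈ -6.3333)
T = Rational(-1, 7) (T = Pow(-7, -1) = Rational(-1, 7) ≈ -0.14286)
Function('t')(b) = Rational(-1, 7)
Function('Y')(P) = Mul(4, Pow(P, 2)) (Function('Y')(P) = Pow(Mul(2, P), 2) = Mul(4, Pow(P, 2)))
Mul(Mul(-45880, Pow(-727434, -1)), Pow(Function('Y')(Function('t')(w)), -1)) = Mul(Mul(-45880, Pow(-727434, -1)), Pow(Mul(4, Pow(Rational(-1, 7), 2)), -1)) = Mul(Mul(-45880, Rational(-1, 727434)), Pow(Mul(4, Rational(1, 49)), -1)) = Mul(Rational(22940, 363717), Pow(Rational(4, 49), -1)) = Mul(Rational(22940, 363717), Rational(49, 4)) = Rational(281015, 363717)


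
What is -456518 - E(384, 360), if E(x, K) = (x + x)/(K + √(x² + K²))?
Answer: -3652129/8 - √481/8 ≈ -4.5652e+5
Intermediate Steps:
E(x, K) = 2*x/(K + √(K² + x²)) (E(x, K) = (2*x)/(K + √(K² + x²)) = 2*x/(K + √(K² + x²)))
-456518 - E(384, 360) = -456518 - 2*384/(360 + √(360² + 384²)) = -456518 - 2*384/(360 + √(129600 + 147456)) = -456518 - 2*384/(360 + √277056) = -456518 - 2*384/(360 + 24*√481) = -456518 - 768/(360 + 24*√481)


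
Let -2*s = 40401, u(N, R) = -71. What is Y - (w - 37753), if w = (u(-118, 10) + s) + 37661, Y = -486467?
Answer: -932207/2 ≈ -4.6610e+5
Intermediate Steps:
s = -40401/2 (s = -1/2*40401 = -40401/2 ≈ -20201.)
w = 34779/2 (w = (-71 - 40401/2) + 37661 = -40543/2 + 37661 = 34779/2 ≈ 17390.)
Y - (w - 37753) = -486467 - (34779/2 - 37753) = -486467 - 1*(-40727/2) = -486467 + 40727/2 = -932207/2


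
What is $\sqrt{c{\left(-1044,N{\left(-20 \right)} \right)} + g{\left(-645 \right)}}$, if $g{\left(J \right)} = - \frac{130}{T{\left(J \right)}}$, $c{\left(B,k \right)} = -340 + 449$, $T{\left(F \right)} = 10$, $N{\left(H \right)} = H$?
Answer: $4 \sqrt{6} \approx 9.798$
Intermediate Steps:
$c{\left(B,k \right)} = 109$
$g{\left(J \right)} = -13$ ($g{\left(J \right)} = - \frac{130}{10} = \left(-130\right) \frac{1}{10} = -13$)
$\sqrt{c{\left(-1044,N{\left(-20 \right)} \right)} + g{\left(-645 \right)}} = \sqrt{109 - 13} = \sqrt{96} = 4 \sqrt{6}$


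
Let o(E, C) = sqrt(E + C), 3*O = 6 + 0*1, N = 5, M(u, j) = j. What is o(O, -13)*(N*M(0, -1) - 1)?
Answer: -6*I*sqrt(11) ≈ -19.9*I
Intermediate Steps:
O = 2 (O = (6 + 0*1)/3 = (6 + 0)/3 = (1/3)*6 = 2)
o(E, C) = sqrt(C + E)
o(O, -13)*(N*M(0, -1) - 1) = sqrt(-13 + 2)*(5*(-1) - 1) = sqrt(-11)*(-5 - 1) = (I*sqrt(11))*(-6) = -6*I*sqrt(11)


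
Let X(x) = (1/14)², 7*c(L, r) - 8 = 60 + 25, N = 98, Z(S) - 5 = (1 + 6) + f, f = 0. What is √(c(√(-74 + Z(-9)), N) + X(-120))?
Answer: √2605/14 ≈ 3.6457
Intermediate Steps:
Z(S) = 12 (Z(S) = 5 + ((1 + 6) + 0) = 5 + (7 + 0) = 5 + 7 = 12)
c(L, r) = 93/7 (c(L, r) = 8/7 + (60 + 25)/7 = 8/7 + (⅐)*85 = 8/7 + 85/7 = 93/7)
X(x) = 1/196 (X(x) = (1/14)² = 1/196)
√(c(√(-74 + Z(-9)), N) + X(-120)) = √(93/7 + 1/196) = √(2605/196) = √2605/14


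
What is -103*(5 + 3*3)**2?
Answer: -20188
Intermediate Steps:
-103*(5 + 3*3)**2 = -103*(5 + 9)**2 = -103*14**2 = -103*196 = -20188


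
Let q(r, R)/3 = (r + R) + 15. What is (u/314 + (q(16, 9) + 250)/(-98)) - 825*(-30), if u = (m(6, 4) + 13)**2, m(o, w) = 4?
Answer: 380759571/15386 ≈ 24747.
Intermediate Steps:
q(r, R) = 45 + 3*R + 3*r (q(r, R) = 3*((r + R) + 15) = 3*((R + r) + 15) = 3*(15 + R + r) = 45 + 3*R + 3*r)
u = 289 (u = (4 + 13)**2 = 17**2 = 289)
(u/314 + (q(16, 9) + 250)/(-98)) - 825*(-30) = (289/314 + ((45 + 3*9 + 3*16) + 250)/(-98)) - 825*(-30) = (289*(1/314) + ((45 + 27 + 48) + 250)*(-1/98)) + 24750 = (289/314 + (120 + 250)*(-1/98)) + 24750 = (289/314 + 370*(-1/98)) + 24750 = (289/314 - 185/49) + 24750 = -43929/15386 + 24750 = 380759571/15386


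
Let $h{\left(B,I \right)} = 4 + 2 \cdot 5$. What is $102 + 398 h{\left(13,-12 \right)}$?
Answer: $5674$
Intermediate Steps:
$h{\left(B,I \right)} = 14$ ($h{\left(B,I \right)} = 4 + 10 = 14$)
$102 + 398 h{\left(13,-12 \right)} = 102 + 398 \cdot 14 = 102 + 5572 = 5674$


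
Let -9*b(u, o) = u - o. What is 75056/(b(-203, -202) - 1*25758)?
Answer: -675504/231821 ≈ -2.9139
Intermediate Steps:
b(u, o) = -u/9 + o/9 (b(u, o) = -(u - o)/9 = -u/9 + o/9)
75056/(b(-203, -202) - 1*25758) = 75056/((-⅑*(-203) + (⅑)*(-202)) - 1*25758) = 75056/((203/9 - 202/9) - 25758) = 75056/(⅑ - 25758) = 75056/(-231821/9) = 75056*(-9/231821) = -675504/231821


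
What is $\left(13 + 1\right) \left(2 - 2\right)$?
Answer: $0$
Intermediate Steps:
$\left(13 + 1\right) \left(2 - 2\right) = 14 \left(2 - 2\right) = 14 \cdot 0 = 0$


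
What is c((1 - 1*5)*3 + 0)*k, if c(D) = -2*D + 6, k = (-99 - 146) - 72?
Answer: -9510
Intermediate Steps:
k = -317 (k = -245 - 72 = -317)
c(D) = 6 - 2*D
c((1 - 1*5)*3 + 0)*k = (6 - 2*((1 - 1*5)*3 + 0))*(-317) = (6 - 2*((1 - 5)*3 + 0))*(-317) = (6 - 2*(-4*3 + 0))*(-317) = (6 - 2*(-12 + 0))*(-317) = (6 - 2*(-12))*(-317) = (6 + 24)*(-317) = 30*(-317) = -9510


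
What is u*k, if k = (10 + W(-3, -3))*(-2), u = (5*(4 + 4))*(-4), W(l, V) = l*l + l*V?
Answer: 8960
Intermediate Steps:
W(l, V) = l**2 + V*l
u = -160 (u = (5*8)*(-4) = 40*(-4) = -160)
k = -56 (k = (10 - 3*(-3 - 3))*(-2) = (10 - 3*(-6))*(-2) = (10 + 18)*(-2) = 28*(-2) = -56)
u*k = -160*(-56) = 8960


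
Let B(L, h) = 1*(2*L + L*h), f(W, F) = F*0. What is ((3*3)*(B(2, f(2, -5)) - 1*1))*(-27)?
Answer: -729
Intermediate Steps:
f(W, F) = 0
B(L, h) = 2*L + L*h
((3*3)*(B(2, f(2, -5)) - 1*1))*(-27) = ((3*3)*(2*(2 + 0) - 1*1))*(-27) = (9*(2*2 - 1))*(-27) = (9*(4 - 1))*(-27) = (9*3)*(-27) = 27*(-27) = -729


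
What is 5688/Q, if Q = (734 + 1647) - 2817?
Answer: -1422/109 ≈ -13.046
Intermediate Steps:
Q = -436 (Q = 2381 - 2817 = -436)
5688/Q = 5688/(-436) = 5688*(-1/436) = -1422/109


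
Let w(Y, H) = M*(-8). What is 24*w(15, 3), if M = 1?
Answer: -192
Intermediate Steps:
w(Y, H) = -8 (w(Y, H) = 1*(-8) = -8)
24*w(15, 3) = 24*(-8) = -192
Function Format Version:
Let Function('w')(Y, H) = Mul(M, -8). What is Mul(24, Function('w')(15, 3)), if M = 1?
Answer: -192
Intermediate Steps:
Function('w')(Y, H) = -8 (Function('w')(Y, H) = Mul(1, -8) = -8)
Mul(24, Function('w')(15, 3)) = Mul(24, -8) = -192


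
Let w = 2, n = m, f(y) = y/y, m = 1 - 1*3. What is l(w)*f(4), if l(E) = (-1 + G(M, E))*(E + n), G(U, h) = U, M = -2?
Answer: 0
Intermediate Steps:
m = -2 (m = 1 - 3 = -2)
f(y) = 1
n = -2
l(E) = 6 - 3*E (l(E) = (-1 - 2)*(E - 2) = -3*(-2 + E) = 6 - 3*E)
l(w)*f(4) = (6 - 3*2)*1 = (6 - 6)*1 = 0*1 = 0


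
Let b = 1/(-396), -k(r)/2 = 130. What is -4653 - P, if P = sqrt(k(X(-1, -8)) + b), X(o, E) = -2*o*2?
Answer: -4653 - I*sqrt(1132571)/66 ≈ -4653.0 - 16.125*I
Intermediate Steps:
X(o, E) = -4*o
k(r) = -260 (k(r) = -2*130 = -260)
b = -1/396 ≈ -0.0025253
P = I*sqrt(1132571)/66 (P = sqrt(-260 - 1/396) = sqrt(-102961/396) = I*sqrt(1132571)/66 ≈ 16.125*I)
-4653 - P = -4653 - I*sqrt(1132571)/66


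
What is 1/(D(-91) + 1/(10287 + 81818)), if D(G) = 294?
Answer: 92105/27078871 ≈ 0.0034014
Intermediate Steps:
1/(D(-91) + 1/(10287 + 81818)) = 1/(294 + 1/(10287 + 81818)) = 1/(294 + 1/92105) = 1/(27078871/92105) = 92105/27078871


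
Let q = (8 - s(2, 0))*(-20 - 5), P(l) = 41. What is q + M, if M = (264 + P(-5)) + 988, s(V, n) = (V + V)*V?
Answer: 1293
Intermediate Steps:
s(V, n) = 2*V**2 (s(V, n) = (2*V)*V = 2*V**2)
q = 0 (q = (8 - 2*2**2)*(-20 - 5) = (8 - 2*4)*(-25) = (8 - 1*8)*(-25) = (8 - 8)*(-25) = 0*(-25) = 0)
M = 1293 (M = (264 + 41) + 988 = 305 + 988 = 1293)
q + M = 0 + 1293 = 1293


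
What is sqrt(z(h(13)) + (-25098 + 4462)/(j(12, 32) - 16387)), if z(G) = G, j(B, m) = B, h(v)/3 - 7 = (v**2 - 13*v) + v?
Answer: 8*sqrt(10266470)/3275 ≈ 7.8269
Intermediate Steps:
h(v) = 21 - 36*v + 3*v**2 (h(v) = 21 + 3*((v**2 - 13*v) + v) = 21 + 3*(v**2 - 12*v) = 21 + (-36*v + 3*v**2) = 21 - 36*v + 3*v**2)
sqrt(z(h(13)) + (-25098 + 4462)/(j(12, 32) - 16387)) = sqrt((21 - 36*13 + 3*13**2) + (-25098 + 4462)/(12 - 16387)) = sqrt((21 - 468 + 3*169) - 20636/(-16375)) = sqrt((21 - 468 + 507) - 20636*(-1/16375)) = sqrt(60 + 20636/16375) = sqrt(1003136/16375) = 8*sqrt(10266470)/3275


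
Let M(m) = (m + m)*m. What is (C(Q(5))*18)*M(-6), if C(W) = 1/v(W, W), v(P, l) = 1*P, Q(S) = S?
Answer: 1296/5 ≈ 259.20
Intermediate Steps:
M(m) = 2*m² (M(m) = (2*m)*m = 2*m²)
v(P, l) = P
C(W) = 1/W
(C(Q(5))*18)*M(-6) = (18/5)*(2*(-6)²) = ((⅕)*18)*(2*36) = (18/5)*72 = 1296/5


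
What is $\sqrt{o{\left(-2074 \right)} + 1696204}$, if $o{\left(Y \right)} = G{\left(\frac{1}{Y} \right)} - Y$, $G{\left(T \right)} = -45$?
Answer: $\sqrt{1698233} \approx 1303.2$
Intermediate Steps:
$o{\left(Y \right)} = -45 - Y$
$\sqrt{o{\left(-2074 \right)} + 1696204} = \sqrt{\left(-45 - -2074\right) + 1696204} = \sqrt{\left(-45 + 2074\right) + 1696204} = \sqrt{2029 + 1696204} = \sqrt{1698233}$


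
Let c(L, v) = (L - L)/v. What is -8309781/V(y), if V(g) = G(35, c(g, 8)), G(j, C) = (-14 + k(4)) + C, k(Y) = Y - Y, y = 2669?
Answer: 8309781/14 ≈ 5.9356e+5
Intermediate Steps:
k(Y) = 0
c(L, v) = 0 (c(L, v) = 0/v = 0)
G(j, C) = -14 + C (G(j, C) = (-14 + 0) + C = -14 + C)
V(g) = -14 (V(g) = -14 + 0 = -14)
-8309781/V(y) = -8309781/(-14) = -8309781*(-1/14) = 8309781/14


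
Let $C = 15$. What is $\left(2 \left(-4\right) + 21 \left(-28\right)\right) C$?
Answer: $-8940$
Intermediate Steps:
$\left(2 \left(-4\right) + 21 \left(-28\right)\right) C = \left(2 \left(-4\right) + 21 \left(-28\right)\right) 15 = \left(-8 - 588\right) 15 = \left(-596\right) 15 = -8940$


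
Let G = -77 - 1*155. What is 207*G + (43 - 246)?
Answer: -48227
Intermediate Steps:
G = -232 (G = -77 - 155 = -232)
207*G + (43 - 246) = 207*(-232) + (43 - 246) = -48024 - 203 = -48227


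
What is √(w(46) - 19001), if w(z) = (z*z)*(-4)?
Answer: I*√27465 ≈ 165.73*I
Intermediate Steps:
w(z) = -4*z² (w(z) = z²*(-4) = -4*z²)
√(w(46) - 19001) = √(-4*46² - 19001) = √(-4*2116 - 19001) = √(-8464 - 19001) = √(-27465) = I*√27465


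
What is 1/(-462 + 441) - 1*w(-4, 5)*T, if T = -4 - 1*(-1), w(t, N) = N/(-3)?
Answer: -106/21 ≈ -5.0476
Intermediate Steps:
w(t, N) = -N/3 (w(t, N) = N*(-⅓) = -N/3)
T = -3 (T = -4 + 1 = -3)
1/(-462 + 441) - 1*w(-4, 5)*T = 1/(-462 + 441) - 1*(-⅓*5)*(-3) = 1/(-21) - 1*(-5/3)*(-3) = -1/21 - (-5)*(-3)/3 = -1/21 - 1*5 = -1/21 - 5 = -106/21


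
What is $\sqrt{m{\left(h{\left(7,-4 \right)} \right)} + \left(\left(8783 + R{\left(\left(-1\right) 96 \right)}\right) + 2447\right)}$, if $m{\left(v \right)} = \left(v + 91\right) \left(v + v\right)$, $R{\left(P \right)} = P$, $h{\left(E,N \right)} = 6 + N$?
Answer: $\sqrt{11506} \approx 107.27$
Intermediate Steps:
$m{\left(v \right)} = 2 v \left(91 + v\right)$ ($m{\left(v \right)} = \left(91 + v\right) 2 v = 2 v \left(91 + v\right)$)
$\sqrt{m{\left(h{\left(7,-4 \right)} \right)} + \left(\left(8783 + R{\left(\left(-1\right) 96 \right)}\right) + 2447\right)} = \sqrt{2 \left(6 - 4\right) \left(91 + \left(6 - 4\right)\right) + \left(\left(8783 - 96\right) + 2447\right)} = \sqrt{2 \cdot 2 \left(91 + 2\right) + \left(\left(8783 - 96\right) + 2447\right)} = \sqrt{2 \cdot 2 \cdot 93 + \left(8687 + 2447\right)} = \sqrt{372 + 11134} = \sqrt{11506}$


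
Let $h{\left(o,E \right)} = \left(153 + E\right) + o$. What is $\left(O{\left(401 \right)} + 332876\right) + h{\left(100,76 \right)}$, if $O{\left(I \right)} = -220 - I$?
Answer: $332584$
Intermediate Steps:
$h{\left(o,E \right)} = 153 + E + o$
$\left(O{\left(401 \right)} + 332876\right) + h{\left(100,76 \right)} = \left(\left(-220 - 401\right) + 332876\right) + \left(153 + 76 + 100\right) = \left(\left(-220 - 401\right) + 332876\right) + 329 = \left(-621 + 332876\right) + 329 = 332255 + 329 = 332584$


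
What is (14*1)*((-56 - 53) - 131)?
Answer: -3360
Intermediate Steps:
(14*1)*((-56 - 53) - 131) = 14*(-109 - 131) = 14*(-240) = -3360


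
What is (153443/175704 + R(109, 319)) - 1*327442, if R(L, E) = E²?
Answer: -39652900981/175704 ≈ -2.2568e+5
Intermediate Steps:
(153443/175704 + R(109, 319)) - 1*327442 = (153443/175704 + 319²) - 1*327442 = (153443*(1/175704) + 101761) - 327442 = (153443/175704 + 101761) - 327442 = 17879968187/175704 - 327442 = -39652900981/175704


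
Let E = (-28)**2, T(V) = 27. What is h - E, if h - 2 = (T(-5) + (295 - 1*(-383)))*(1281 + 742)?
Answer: 1425433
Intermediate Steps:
h = 1426217 (h = 2 + (27 + (295 - 1*(-383)))*(1281 + 742) = 2 + (27 + (295 + 383))*2023 = 2 + (27 + 678)*2023 = 2 + 705*2023 = 2 + 1426215 = 1426217)
E = 784
h - E = 1426217 - 1*784 = 1426217 - 784 = 1425433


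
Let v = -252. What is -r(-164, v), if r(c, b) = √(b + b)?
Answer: -6*I*√14 ≈ -22.45*I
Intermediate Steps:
r(c, b) = √2*√b (r(c, b) = √(2*b) = √2*√b)
-r(-164, v) = -√2*√(-252) = -√2*6*I*√7 = -6*I*√14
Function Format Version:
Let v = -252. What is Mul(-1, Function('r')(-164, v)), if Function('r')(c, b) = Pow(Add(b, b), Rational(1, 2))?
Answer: Mul(-6, I, Pow(14, Rational(1, 2))) ≈ Mul(-22.450, I)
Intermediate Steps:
Function('r')(c, b) = Mul(Pow(2, Rational(1, 2)), Pow(b, Rational(1, 2))) (Function('r')(c, b) = Pow(Mul(2, b), Rational(1, 2)) = Mul(Pow(2, Rational(1, 2)), Pow(b, Rational(1, 2))))
Mul(-1, Function('r')(-164, v)) = Mul(-1, Mul(Pow(2, Rational(1, 2)), Pow(-252, Rational(1, 2)))) = Mul(-1, Mul(Pow(2, Rational(1, 2)), Mul(6, I, Pow(7, Rational(1, 2))))) = Mul(-1, Mul(6, I, Pow(14, Rational(1, 2)))) = Mul(-6, I, Pow(14, Rational(1, 2)))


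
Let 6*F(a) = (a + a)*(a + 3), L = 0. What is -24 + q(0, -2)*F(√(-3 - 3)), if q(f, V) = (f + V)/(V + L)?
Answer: -26 + I*√6 ≈ -26.0 + 2.4495*I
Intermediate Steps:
F(a) = a*(3 + a)/3 (F(a) = ((a + a)*(a + 3))/6 = ((2*a)*(3 + a))/6 = (2*a*(3 + a))/6 = a*(3 + a)/3)
q(f, V) = (V + f)/V (q(f, V) = (f + V)/(V + 0) = (V + f)/V)
-24 + q(0, -2)*F(√(-3 - 3)) = -24 + ((-2 + 0)/(-2))*(√(-3 - 3)*(3 + √(-3 - 3))/3) = -24 + (-½*(-2))*(√(-6)*(3 + √(-6))/3) = -24 + 1*((I*√6)*(3 + I*√6)/3) = -24 + 1*(I*√6*(3 + I*√6)/3) = -24 + I*√6*(3 + I*√6)/3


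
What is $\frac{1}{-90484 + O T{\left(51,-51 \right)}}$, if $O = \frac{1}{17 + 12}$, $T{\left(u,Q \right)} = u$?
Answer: $- \frac{29}{2623985} \approx -1.1052 \cdot 10^{-5}$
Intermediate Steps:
$O = \frac{1}{29} \approx 0.034483$
$\frac{1}{-90484 + O T{\left(51,-51 \right)}} = \frac{1}{-90484 + \frac{1}{29} \cdot 51} = \frac{1}{-90484 + \frac{51}{29}} = \frac{1}{- \frac{2623985}{29}} = - \frac{29}{2623985}$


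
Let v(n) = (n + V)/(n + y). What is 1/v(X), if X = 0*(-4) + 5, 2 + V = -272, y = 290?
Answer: -295/269 ≈ -1.0967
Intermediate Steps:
V = -274 (V = -2 - 272 = -274)
X = 5 (X = 0 + 5 = 5)
v(n) = (-274 + n)/(290 + n) (v(n) = (n - 274)/(n + 290) = (-274 + n)/(290 + n))
1/v(X) = 1/((-274 + 5)/(290 + 5)) = 1/(-269/295) = -295/269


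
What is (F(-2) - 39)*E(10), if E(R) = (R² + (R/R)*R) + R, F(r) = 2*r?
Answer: -5160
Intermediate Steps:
E(R) = R² + 2*R (E(R) = (R² + 1*R) + R = (R² + R) + R = (R + R²) + R = R² + 2*R)
(F(-2) - 39)*E(10) = (2*(-2) - 39)*(10*(2 + 10)) = (-4 - 39)*(10*12) = -43*120 = -5160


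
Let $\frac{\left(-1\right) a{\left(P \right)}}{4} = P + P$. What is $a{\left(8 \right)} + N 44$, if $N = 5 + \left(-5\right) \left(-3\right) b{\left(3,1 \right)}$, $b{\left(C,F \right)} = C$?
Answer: $2136$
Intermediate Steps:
$a{\left(P \right)} = - 8 P$ ($a{\left(P \right)} = - 4 \left(P + P\right) = - 4 \cdot 2 P = - 8 P$)
$N = 50$ ($N = 5 + \left(-5\right) \left(-3\right) 3 = 5 + 15 \cdot 3 = 5 + 45 = 50$)
$a{\left(8 \right)} + N 44 = \left(-8\right) 8 + 50 \cdot 44 = -64 + 2200 = 2136$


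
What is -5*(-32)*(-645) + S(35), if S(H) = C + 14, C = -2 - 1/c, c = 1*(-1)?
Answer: -103187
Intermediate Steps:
c = -1
C = -1 (C = -2 - 1/(-1) = -2 - 1*(-1) = -2 + 1 = -1)
S(H) = 13 (S(H) = -1 + 14 = 13)
-5*(-32)*(-645) + S(35) = -5*(-32)*(-645) + 13 = 160*(-645) + 13 = -103200 + 13 = -103187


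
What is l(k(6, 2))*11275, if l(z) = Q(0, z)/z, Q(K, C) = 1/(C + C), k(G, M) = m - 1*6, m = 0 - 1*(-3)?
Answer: 11275/18 ≈ 626.39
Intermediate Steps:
m = 3 (m = 0 + 3 = 3)
k(G, M) = -3 (k(G, M) = 3 - 1*6 = 3 - 6 = -3)
Q(K, C) = 1/(2*C)
l(z) = 1/(2*z**2) (l(z) = (1/(2*z))/z = 1/(2*z**2))
l(k(6, 2))*11275 = ((1/2)/(-3)**2)*11275 = ((1/2)*(1/9))*11275 = (1/18)*11275 = 11275/18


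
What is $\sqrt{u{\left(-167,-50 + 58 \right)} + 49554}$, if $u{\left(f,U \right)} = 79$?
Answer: $\sqrt{49633} \approx 222.78$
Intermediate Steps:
$\sqrt{u{\left(-167,-50 + 58 \right)} + 49554} = \sqrt{79 + 49554} = \sqrt{49633}$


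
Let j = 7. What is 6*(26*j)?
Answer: 1092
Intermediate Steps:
6*(26*j) = 6*(26*7) = 6*182 = 1092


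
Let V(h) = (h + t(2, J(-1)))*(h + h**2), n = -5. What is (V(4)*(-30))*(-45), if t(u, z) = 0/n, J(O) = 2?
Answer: 108000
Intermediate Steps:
t(u, z) = 0 (t(u, z) = 0/(-5) = 0*(-1/5) = 0)
V(h) = h*(h + h**2) (V(h) = (h + 0)*(h + h**2) = h*(h + h**2))
(V(4)*(-30))*(-45) = ((4**2*(1 + 4))*(-30))*(-45) = ((16*5)*(-30))*(-45) = (80*(-30))*(-45) = -2400*(-45) = 108000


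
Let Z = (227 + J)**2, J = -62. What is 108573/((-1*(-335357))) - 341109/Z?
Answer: -1125630212/92223175 ≈ -12.206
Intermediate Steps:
Z = 27225 (Z = (227 - 62)**2 = 165**2 = 27225)
108573/((-1*(-335357))) - 341109/Z = 108573/((-1*(-335357))) - 341109/27225 = 108573/335357 - 341109*1/27225 = 108573*(1/335357) - 37901/3025 = 108573/335357 - 37901/3025 = -1125630212/92223175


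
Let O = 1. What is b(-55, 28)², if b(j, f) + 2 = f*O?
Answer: 676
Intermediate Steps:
b(j, f) = -2 + f (b(j, f) = -2 + f*1 = -2 + f)
b(-55, 28)² = (-2 + 28)² = 26² = 676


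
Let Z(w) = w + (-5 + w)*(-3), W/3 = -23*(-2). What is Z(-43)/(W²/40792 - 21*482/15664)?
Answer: -4033472168/7161963 ≈ -563.18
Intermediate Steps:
W = 138 (W = 3*(-23*(-2)) = 3*46 = 138)
Z(w) = 15 - 2*w (Z(w) = w + (15 - 3*w) = 15 - 2*w)
Z(-43)/(W²/40792 - 21*482/15664) = (15 - 2*(-43))/(138²/40792 - 21*482/15664) = (15 + 86)/(19044*(1/40792) - 1*10122*(1/15664)) = 101/(4761/10198 - 10122*1/15664) = 101/(4761/10198 - 5061/7832) = 101/(-7161963/39935368) = 101*(-39935368/7161963) = -4033472168/7161963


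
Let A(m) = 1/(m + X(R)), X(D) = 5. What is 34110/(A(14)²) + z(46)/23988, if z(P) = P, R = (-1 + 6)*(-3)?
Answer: 147690637763/11994 ≈ 1.2314e+7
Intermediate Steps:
R = -15 (R = 5*(-3) = -15)
A(m) = 1/(5 + m) (A(m) = 1/(m + 5) = 1/(5 + m))
34110/(A(14)²) + z(46)/23988 = 34110/((1/(5 + 14))²) + 46/23988 = 34110/((1/19)²) + 46*(1/23988) = 34110/((1/19)²) + 23/11994 = 34110/(1/361) + 23/11994 = 34110*361 + 23/11994 = 12313710 + 23/11994 = 147690637763/11994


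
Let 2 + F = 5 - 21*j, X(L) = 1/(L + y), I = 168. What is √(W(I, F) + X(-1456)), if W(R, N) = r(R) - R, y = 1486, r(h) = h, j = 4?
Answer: √30/30 ≈ 0.18257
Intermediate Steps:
X(L) = 1/(1486 + L) (X(L) = 1/(L + 1486) = 1/(1486 + L))
F = -81 (F = -2 + (5 - 21*4) = -2 + (5 - 84) = -2 - 79 = -81)
W(R, N) = 0 (W(R, N) = R - R = 0)
√(W(I, F) + X(-1456)) = √(0 + 1/(1486 - 1456)) = √(0 + 1/30) = √(1/30) = √30/30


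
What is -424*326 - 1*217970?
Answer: -356194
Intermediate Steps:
-424*326 - 1*217970 = -138224 - 217970 = -356194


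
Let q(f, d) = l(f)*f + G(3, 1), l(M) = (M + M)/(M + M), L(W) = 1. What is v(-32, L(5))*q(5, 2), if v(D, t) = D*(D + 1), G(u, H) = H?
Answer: 5952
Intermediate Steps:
l(M) = 1 (l(M) = (2*M)/((2*M)) = (2*M)*(1/(2*M)) = 1)
v(D, t) = D*(1 + D)
q(f, d) = 1 + f (q(f, d) = 1*f + 1 = f + 1 = 1 + f)
v(-32, L(5))*q(5, 2) = (-32*(1 - 32))*(1 + 5) = -32*(-31)*6 = 992*6 = 5952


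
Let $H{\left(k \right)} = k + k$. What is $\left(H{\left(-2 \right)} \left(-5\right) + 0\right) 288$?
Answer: $5760$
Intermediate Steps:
$H{\left(k \right)} = 2 k$
$\left(H{\left(-2 \right)} \left(-5\right) + 0\right) 288 = \left(2 \left(-2\right) \left(-5\right) + 0\right) 288 = \left(\left(-4\right) \left(-5\right) + 0\right) 288 = \left(20 + 0\right) 288 = 20 \cdot 288 = 5760$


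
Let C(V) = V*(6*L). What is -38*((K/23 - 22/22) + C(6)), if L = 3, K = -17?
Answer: -92872/23 ≈ -4037.9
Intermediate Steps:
C(V) = 18*V (C(V) = V*(6*3) = V*18 = 18*V)
-38*((K/23 - 22/22) + C(6)) = -38*((-17/23 - 22/22) + 18*6) = -38*((-17*1/23 - 22*1/22) + 108) = -38*((-17/23 - 1) + 108) = -38*(-40/23 + 108) = -38*2444/23 = -92872/23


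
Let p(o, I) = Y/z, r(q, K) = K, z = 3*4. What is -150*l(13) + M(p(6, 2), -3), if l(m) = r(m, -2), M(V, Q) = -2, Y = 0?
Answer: 298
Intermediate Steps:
z = 12
p(o, I) = 0 (p(o, I) = 0/12 = 0*(1/12) = 0)
l(m) = -2
-150*l(13) + M(p(6, 2), -3) = -150*(-2) - 2 = 300 - 2 = 298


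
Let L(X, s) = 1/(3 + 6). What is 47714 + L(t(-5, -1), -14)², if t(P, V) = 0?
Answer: 3864835/81 ≈ 47714.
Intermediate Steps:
L(X, s) = ⅑ (L(X, s) = 1/9 = ⅑)
47714 + L(t(-5, -1), -14)² = 47714 + (⅑)² = 47714 + 1/81 = 3864835/81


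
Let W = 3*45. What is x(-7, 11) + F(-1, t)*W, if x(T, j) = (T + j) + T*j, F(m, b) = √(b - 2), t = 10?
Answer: -73 + 270*√2 ≈ 308.84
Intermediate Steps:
F(m, b) = √(-2 + b)
W = 135
x(T, j) = T + j + T*j
x(-7, 11) + F(-1, t)*W = (-7 + 11 - 7*11) + √(-2 + 10)*135 = (-7 + 11 - 77) + √8*135 = -73 + (2*√2)*135 = -73 + 270*√2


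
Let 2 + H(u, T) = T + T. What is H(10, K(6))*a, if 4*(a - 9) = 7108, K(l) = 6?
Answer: 17860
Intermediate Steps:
H(u, T) = -2 + 2*T (H(u, T) = -2 + (T + T) = -2 + 2*T)
a = 1786 (a = 9 + (1/4)*7108 = 9 + 1777 = 1786)
H(10, K(6))*a = (-2 + 2*6)*1786 = (-2 + 12)*1786 = 10*1786 = 17860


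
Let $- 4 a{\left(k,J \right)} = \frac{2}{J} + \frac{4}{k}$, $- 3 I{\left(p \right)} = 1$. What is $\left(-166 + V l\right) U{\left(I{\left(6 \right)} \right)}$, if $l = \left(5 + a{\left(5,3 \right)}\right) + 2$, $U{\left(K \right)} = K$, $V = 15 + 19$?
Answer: $- \frac{893}{45} \approx -19.844$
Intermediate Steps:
$I{\left(p \right)} = - \frac{1}{3}$ ($I{\left(p \right)} = \left(- \frac{1}{3}\right) 1 = - \frac{1}{3}$)
$a{\left(k,J \right)} = - \frac{1}{k} - \frac{1}{2 J}$ ($a{\left(k,J \right)} = - \frac{\frac{2}{J} + \frac{4}{k}}{4} = - \frac{1}{k} - \frac{1}{2 J}$)
$V = 34$
$l = \frac{199}{30}$ ($l = \left(5 + \frac{\left(-1\right) 3 - \frac{5}{2}}{3 \cdot 5}\right) + 2 = \left(5 + \frac{1}{3} \cdot \frac{1}{5} \left(-3 - \frac{5}{2}\right)\right) + 2 = \left(5 + \frac{1}{3} \cdot \frac{1}{5} \left(- \frac{11}{2}\right)\right) + 2 = \left(5 - \frac{11}{30}\right) + 2 = \frac{139}{30} + 2 = \frac{199}{30} \approx 6.6333$)
$\left(-166 + V l\right) U{\left(I{\left(6 \right)} \right)} = \left(-166 + 34 \cdot \frac{199}{30}\right) \left(- \frac{1}{3}\right) = \left(-166 + \frac{3383}{15}\right) \left(- \frac{1}{3}\right) = \frac{893}{15} \left(- \frac{1}{3}\right) = - \frac{893}{45}$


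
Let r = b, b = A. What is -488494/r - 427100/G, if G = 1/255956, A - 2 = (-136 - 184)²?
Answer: -5597232268171847/51201 ≈ -1.0932e+11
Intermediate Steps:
A = 102402 (A = 2 + (-136 - 184)² = 2 + (-320)² = 2 + 102400 = 102402)
b = 102402
G = 1/255956 ≈ 3.9069e-6
r = 102402
-488494/r - 427100/G = -488494/102402 - 427100/1/255956 = -488494*1/102402 - 427100*255956 = -244247/51201 - 109318807600 = -5597232268171847/51201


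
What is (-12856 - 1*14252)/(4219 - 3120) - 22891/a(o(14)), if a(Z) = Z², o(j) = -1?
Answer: -25184317/1099 ≈ -22916.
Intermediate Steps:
(-12856 - 1*14252)/(4219 - 3120) - 22891/a(o(14)) = (-12856 - 1*14252)/(4219 - 3120) - 22891/((-1)²) = (-12856 - 14252)/1099 - 22891/1 = -27108*1/1099 - 22891*1 = -27108/1099 - 22891 = -25184317/1099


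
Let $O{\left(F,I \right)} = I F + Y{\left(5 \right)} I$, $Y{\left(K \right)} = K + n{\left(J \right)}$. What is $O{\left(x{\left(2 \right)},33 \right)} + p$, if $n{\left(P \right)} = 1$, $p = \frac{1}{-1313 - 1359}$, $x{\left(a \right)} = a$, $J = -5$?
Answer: $\frac{705407}{2672} \approx 264.0$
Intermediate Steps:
$p = - \frac{1}{2672}$ ($p = \frac{1}{-2672} = - \frac{1}{2672} \approx -0.00037425$)
$Y{\left(K \right)} = 1 + K$ ($Y{\left(K \right)} = K + 1 = 1 + K$)
$O{\left(F,I \right)} = 6 I + F I$ ($O{\left(F,I \right)} = I F + \left(1 + 5\right) I = F I + 6 I = 6 I + F I$)
$O{\left(x{\left(2 \right)},33 \right)} + p = 33 \left(6 + 2\right) - \frac{1}{2672} = 33 \cdot 8 - \frac{1}{2672} = 264 - \frac{1}{2672} = \frac{705407}{2672}$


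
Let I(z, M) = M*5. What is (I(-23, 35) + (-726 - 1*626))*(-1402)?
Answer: 1650154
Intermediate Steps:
I(z, M) = 5*M
(I(-23, 35) + (-726 - 1*626))*(-1402) = (5*35 + (-726 - 1*626))*(-1402) = (175 + (-726 - 626))*(-1402) = (175 - 1352)*(-1402) = -1177*(-1402) = 1650154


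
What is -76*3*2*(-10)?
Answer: 4560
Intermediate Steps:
-76*3*2*(-10) = -456*(-10) = 4560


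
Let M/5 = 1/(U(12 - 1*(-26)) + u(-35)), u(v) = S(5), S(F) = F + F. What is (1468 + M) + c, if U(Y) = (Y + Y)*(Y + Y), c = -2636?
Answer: -6758043/5786 ≈ -1168.0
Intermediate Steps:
U(Y) = 4*Y² (U(Y) = (2*Y)*(2*Y) = 4*Y²)
S(F) = 2*F
u(v) = 10 (u(v) = 2*5 = 10)
M = 5/5786 (M = 5/(4*(12 - 1*(-26))² + 10) = 5/(4*(12 + 26)² + 10) = 5/(4*38² + 10) = 5/(4*1444 + 10) = 5/(5776 + 10) = 5/5786 ≈ 0.00086415)
(1468 + M) + c = (1468 + 5/5786) - 2636 = 8493853/5786 - 2636 = -6758043/5786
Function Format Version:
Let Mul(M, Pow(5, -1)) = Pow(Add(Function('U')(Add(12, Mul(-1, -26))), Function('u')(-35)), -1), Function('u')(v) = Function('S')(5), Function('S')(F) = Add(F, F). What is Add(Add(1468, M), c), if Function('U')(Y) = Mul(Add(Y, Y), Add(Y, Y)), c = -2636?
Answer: Rational(-6758043, 5786) ≈ -1168.0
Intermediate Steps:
Function('U')(Y) = Mul(4, Pow(Y, 2)) (Function('U')(Y) = Mul(Mul(2, Y), Mul(2, Y)) = Mul(4, Pow(Y, 2)))
Function('S')(F) = Mul(2, F)
Function('u')(v) = 10 (Function('u')(v) = Mul(2, 5) = 10)
M = Rational(5, 5786) (M = Mul(5, Pow(Add(Mul(4, Pow(Add(12, Mul(-1, -26)), 2)), 10), -1)) = Mul(5, Pow(Add(Mul(4, Pow(Add(12, 26), 2)), 10), -1)) = Mul(5, Pow(Add(Mul(4, Pow(38, 2)), 10), -1)) = Mul(5, Pow(Add(Mul(4, 1444), 10), -1)) = Mul(5, Pow(Add(5776, 10), -1)) = Mul(5, Pow(5786, -1)) = Mul(5, Rational(1, 5786)) = Rational(5, 5786) ≈ 0.00086415)
Add(Add(1468, M), c) = Add(Add(1468, Rational(5, 5786)), -2636) = Add(Rational(8493853, 5786), -2636) = Rational(-6758043, 5786)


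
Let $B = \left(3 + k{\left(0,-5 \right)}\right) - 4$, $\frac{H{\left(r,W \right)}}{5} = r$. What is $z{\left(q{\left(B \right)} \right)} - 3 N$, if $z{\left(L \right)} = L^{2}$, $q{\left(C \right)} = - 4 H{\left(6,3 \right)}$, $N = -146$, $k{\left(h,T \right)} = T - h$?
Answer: $14838$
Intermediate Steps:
$H{\left(r,W \right)} = 5 r$
$B = -6$ ($B = \left(3 - 5\right) - 4 = -2 - 4 = -6$)
$q{\left(C \right)} = -120$ ($q{\left(C \right)} = - 4 \cdot 5 \cdot 6 = \left(-4\right) 30 = -120$)
$z{\left(q{\left(B \right)} \right)} - 3 N = \left(-120\right)^{2} - -438 = 14400 + 438 = 14838$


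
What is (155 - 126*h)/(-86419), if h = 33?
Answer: 4003/86419 ≈ 0.046321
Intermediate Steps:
(155 - 126*h)/(-86419) = (155 - 126*33)/(-86419) = (155 - 4158)*(-1/86419) = -4003*(-1/86419) = 4003/86419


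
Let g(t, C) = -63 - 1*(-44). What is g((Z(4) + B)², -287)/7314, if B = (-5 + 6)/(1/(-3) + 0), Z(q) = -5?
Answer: -19/7314 ≈ -0.0025978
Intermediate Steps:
B = -3 (B = 1/(-⅓ + 0) = 1/(-⅓) = 1*(-3) = -3)
g(t, C) = -19 (g(t, C) = -63 + 44 = -19)
g((Z(4) + B)², -287)/7314 = -19/7314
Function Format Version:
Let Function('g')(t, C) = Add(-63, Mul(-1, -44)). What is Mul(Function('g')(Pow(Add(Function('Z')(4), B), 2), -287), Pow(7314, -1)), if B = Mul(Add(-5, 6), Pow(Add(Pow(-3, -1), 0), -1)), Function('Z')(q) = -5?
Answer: Rational(-19, 7314) ≈ -0.0025978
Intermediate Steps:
B = -3 (B = Mul(1, Pow(Add(Rational(-1, 3), 0), -1)) = Mul(1, Pow(Rational(-1, 3), -1)) = Mul(1, -3) = -3)
Function('g')(t, C) = -19 (Function('g')(t, C) = Add(-63, 44) = -19)
Mul(Function('g')(Pow(Add(Function('Z')(4), B), 2), -287), Pow(7314, -1)) = Mul(-19, Pow(7314, -1)) = Mul(-19, Rational(1, 7314)) = Rational(-19, 7314)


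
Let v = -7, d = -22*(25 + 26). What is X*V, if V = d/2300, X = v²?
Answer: -27489/1150 ≈ -23.903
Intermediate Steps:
d = -1122 (d = -22*51 = -1122)
X = 49 (X = (-7)² = 49)
V = -561/1150 (V = -1122/2300 = -1122*1/2300 = -561/1150 ≈ -0.48783)
X*V = 49*(-561/1150) = -27489/1150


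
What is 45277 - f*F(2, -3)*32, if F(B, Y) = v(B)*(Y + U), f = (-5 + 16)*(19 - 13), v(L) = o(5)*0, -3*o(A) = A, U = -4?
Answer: 45277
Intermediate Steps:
o(A) = -A/3
v(L) = 0 (v(L) = -1/3*5*0 = -5/3*0 = 0)
f = 66 (f = 11*6 = 66)
F(B, Y) = 0 (F(B, Y) = 0*(Y - 4) = 0*(-4 + Y) = 0)
45277 - f*F(2, -3)*32 = 45277 - 66*0*32 = 45277 - 0*32 = 45277 - 1*0 = 45277 + 0 = 45277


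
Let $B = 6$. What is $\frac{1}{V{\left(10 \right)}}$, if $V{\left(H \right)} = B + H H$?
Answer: $\frac{1}{106} \approx 0.009434$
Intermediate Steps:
$V{\left(H \right)} = 6 + H^{2}$ ($V{\left(H \right)} = 6 + H H = 6 + H^{2}$)
$\frac{1}{V{\left(10 \right)}} = \frac{1}{6 + 10^{2}} = \frac{1}{6 + 100} = \frac{1}{106}$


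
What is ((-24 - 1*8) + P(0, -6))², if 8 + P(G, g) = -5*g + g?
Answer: 256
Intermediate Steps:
P(G, g) = -8 - 4*g (P(G, g) = -8 + (-5*g + g) = -8 - 4*g)
((-24 - 1*8) + P(0, -6))² = ((-24 - 1*8) + (-8 - 4*(-6)))² = ((-24 - 8) + (-8 + 24))² = (-32 + 16)² = (-16)² = 256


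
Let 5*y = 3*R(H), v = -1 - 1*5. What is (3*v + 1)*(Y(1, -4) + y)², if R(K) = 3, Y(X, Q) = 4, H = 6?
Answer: -14297/25 ≈ -571.88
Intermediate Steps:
v = -6 (v = -1 - 5 = -6)
y = 9/5 (y = (3*3)/5 = (⅕)*9 = 9/5 ≈ 1.8000)
(3*v + 1)*(Y(1, -4) + y)² = (3*(-6) + 1)*(4 + 9/5)² = (-18 + 1)*(29/5)² = -17*841/25 = -14297/25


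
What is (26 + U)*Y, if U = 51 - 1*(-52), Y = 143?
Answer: 18447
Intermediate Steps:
U = 103 (U = 51 + 52 = 103)
(26 + U)*Y = (26 + 103)*143 = 129*143 = 18447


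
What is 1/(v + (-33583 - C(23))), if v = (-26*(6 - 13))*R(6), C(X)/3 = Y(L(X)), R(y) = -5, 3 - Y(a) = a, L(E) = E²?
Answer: -1/32915 ≈ -3.0381e-5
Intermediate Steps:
Y(a) = 3 - a
C(X) = 9 - 3*X² (C(X) = 3*(3 - X²) = 9 - 3*X²)
v = -910 (v = -26*(6 - 13)*(-5) = -26*(-7)*(-5) = 182*(-5) = -910)
1/(v + (-33583 - C(23))) = 1/(-910 + (-33583 - (9 - 3*23²))) = 1/(-910 + (-33583 - (9 - 3*529))) = 1/(-910 + (-33583 - (9 - 1587))) = 1/(-910 + (-33583 - 1*(-1578))) = 1/(-910 + (-33583 + 1578)) = 1/(-910 - 32005) = 1/(-32915) = -1/32915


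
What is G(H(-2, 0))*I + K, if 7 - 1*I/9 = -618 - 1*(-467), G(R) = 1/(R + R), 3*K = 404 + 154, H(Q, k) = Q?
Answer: -339/2 ≈ -169.50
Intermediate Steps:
K = 186 (K = (404 + 154)/3 = (⅓)*558 = 186)
G(R) = 1/(2*R)
I = 1422 (I = 63 - 9*(-618 - 1*(-467)) = 63 - 9*(-618 + 467) = 63 - 9*(-151) = 63 + 1359 = 1422)
G(H(-2, 0))*I + K = ((½)/(-2))*1422 + 186 = ((½)*(-½))*1422 + 186 = -¼*1422 + 186 = -711/2 + 186 = -339/2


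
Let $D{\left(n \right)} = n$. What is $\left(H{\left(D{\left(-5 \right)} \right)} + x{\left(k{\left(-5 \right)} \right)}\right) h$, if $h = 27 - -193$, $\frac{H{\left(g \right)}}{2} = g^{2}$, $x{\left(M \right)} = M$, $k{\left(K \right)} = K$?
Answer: $9900$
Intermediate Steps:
$H{\left(g \right)} = 2 g^{2}$
$h = 220$ ($h = 27 + 193 = 220$)
$\left(H{\left(D{\left(-5 \right)} \right)} + x{\left(k{\left(-5 \right)} \right)}\right) h = \left(2 \left(-5\right)^{2} - 5\right) 220 = \left(2 \cdot 25 - 5\right) 220 = \left(50 - 5\right) 220 = 45 \cdot 220 = 9900$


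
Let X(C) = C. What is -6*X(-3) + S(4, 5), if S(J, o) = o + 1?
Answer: 24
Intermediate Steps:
S(J, o) = 1 + o
-6*X(-3) + S(4, 5) = -6*(-3) + (1 + 5) = 18 + 6 = 24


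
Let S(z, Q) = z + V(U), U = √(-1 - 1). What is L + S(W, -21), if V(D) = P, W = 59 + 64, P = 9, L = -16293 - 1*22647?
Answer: -38808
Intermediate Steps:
U = I*√2 (U = √(-2) = I*√2 ≈ 1.4142*I)
L = -38940 (L = -16293 - 22647 = -38940)
W = 123
V(D) = 9
S(z, Q) = 9 + z (S(z, Q) = z + 9 = 9 + z)
L + S(W, -21) = -38940 + (9 + 123) = -38940 + 132 = -38808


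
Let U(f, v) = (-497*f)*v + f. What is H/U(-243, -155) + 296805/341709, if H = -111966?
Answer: 310798588613/355372576074 ≈ 0.87457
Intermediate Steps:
U(f, v) = f - 497*f*v (U(f, v) = -497*f*v + f = f - 497*f*v)
H/U(-243, -155) + 296805/341709 = -111966*(-1/(243*(1 - 497*(-155)))) + 296805/341709 = -111966*(-1/(243*(1 + 77035))) + 296805*(1/341709) = -111966/((-243*77036)) + 98935/113903 = -111966/(-18719748) + 98935/113903 = -111966*(-1/18719748) + 98935/113903 = 18661/3119958 + 98935/113903 = 310798588613/355372576074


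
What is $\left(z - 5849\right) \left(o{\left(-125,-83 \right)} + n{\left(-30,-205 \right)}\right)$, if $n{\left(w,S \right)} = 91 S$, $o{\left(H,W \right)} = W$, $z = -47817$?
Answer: $1005593508$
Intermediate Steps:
$\left(z - 5849\right) \left(o{\left(-125,-83 \right)} + n{\left(-30,-205 \right)}\right) = \left(-47817 - 5849\right) \left(-83 + 91 \left(-205\right)\right) = - 53666 \left(-83 - 18655\right) = \left(-53666\right) \left(-18738\right) = 1005593508$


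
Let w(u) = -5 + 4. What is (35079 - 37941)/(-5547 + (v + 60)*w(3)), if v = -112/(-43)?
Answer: 123066/241213 ≈ 0.51020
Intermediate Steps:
v = 112/43 (v = -112*(-1/43) = 112/43 ≈ 2.6047)
w(u) = -1
(35079 - 37941)/(-5547 + (v + 60)*w(3)) = (35079 - 37941)/(-5547 + (112/43 + 60)*(-1)) = -2862/(-5547 + (2692/43)*(-1)) = -2862/(-5547 - 2692/43) = -2862/(-241213/43) = -2862*(-43/241213) = 123066/241213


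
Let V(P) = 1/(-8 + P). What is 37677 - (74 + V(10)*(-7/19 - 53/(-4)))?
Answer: 5714677/152 ≈ 37597.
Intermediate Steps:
37677 - (74 + V(10)*(-7/19 - 53/(-4))) = 37677 - (74 + (-7/19 - 53/(-4))/(-8 + 10)) = 37677 - (74 + (-7*1/19 - 53*(-1/4))/2) = 37677 - (74 + (-7/19 + 53/4)/2) = 37677 - (74 + (1/2)*(979/76)) = 37677 - (74 + 979/152) = 37677 - 1*12227/152 = 37677 - 12227/152 = 5714677/152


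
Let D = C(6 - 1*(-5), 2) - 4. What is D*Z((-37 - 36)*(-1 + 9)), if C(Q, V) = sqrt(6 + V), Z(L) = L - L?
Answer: 0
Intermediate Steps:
Z(L) = 0
D = -4 + 2*sqrt(2) (D = sqrt(6 + 2) - 4 = sqrt(8) - 4 = 2*sqrt(2) - 4 = -4 + 2*sqrt(2) ≈ -1.1716)
D*Z((-37 - 36)*(-1 + 9)) = (-4 + 2*sqrt(2))*0 = 0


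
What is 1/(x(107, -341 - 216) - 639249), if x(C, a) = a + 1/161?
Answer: -161/103008765 ≈ -1.5630e-6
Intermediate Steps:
x(C, a) = 1/161 + a (x(C, a) = a + 1/161 = 1/161 + a)
1/(x(107, -341 - 216) - 639249) = 1/((1/161 + (-341 - 216)) - 639249) = 1/((1/161 - 557) - 639249) = 1/(-89676/161 - 639249) = 1/(-103008765/161) = -161/103008765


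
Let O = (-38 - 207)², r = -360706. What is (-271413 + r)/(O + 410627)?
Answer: -632119/470652 ≈ -1.3431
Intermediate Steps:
O = 60025 (O = (-245)² = 60025)
(-271413 + r)/(O + 410627) = (-271413 - 360706)/(60025 + 410627) = -632119/470652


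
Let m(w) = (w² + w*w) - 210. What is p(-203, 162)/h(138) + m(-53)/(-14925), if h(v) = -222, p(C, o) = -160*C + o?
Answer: -27132357/184075 ≈ -147.40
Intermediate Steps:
p(C, o) = o - 160*C
m(w) = -210 + 2*w² (m(w) = (w² + w²) - 210 = 2*w² - 210 = -210 + 2*w²)
p(-203, 162)/h(138) + m(-53)/(-14925) = (162 - 160*(-203))/(-222) + (-210 + 2*(-53)²)/(-14925) = (162 + 32480)*(-1/222) + (-210 + 2*2809)*(-1/14925) = 32642*(-1/222) + (-210 + 5618)*(-1/14925) = -16321/111 + 5408*(-1/14925) = -16321/111 - 5408/14925 = -27132357/184075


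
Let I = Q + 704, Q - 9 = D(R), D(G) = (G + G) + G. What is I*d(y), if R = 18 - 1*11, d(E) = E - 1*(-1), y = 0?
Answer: 734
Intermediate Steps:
d(E) = 1 + E (d(E) = E + 1 = 1 + E)
R = 7 (R = 18 - 11 = 7)
D(G) = 3*G (D(G) = 2*G + G = 3*G)
Q = 30 (Q = 9 + 3*7 = 9 + 21 = 30)
I = 734 (I = 30 + 704 = 734)
I*d(y) = 734*(1 + 0) = 734*1 = 734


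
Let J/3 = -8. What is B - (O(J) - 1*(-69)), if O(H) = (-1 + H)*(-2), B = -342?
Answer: -461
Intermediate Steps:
J = -24 (J = 3*(-8) = -24)
O(H) = 2 - 2*H
B - (O(J) - 1*(-69)) = -342 - ((2 - 2*(-24)) - 1*(-69)) = -342 - ((2 + 48) + 69) = -342 - (50 + 69) = -342 - 1*119 = -342 - 119 = -461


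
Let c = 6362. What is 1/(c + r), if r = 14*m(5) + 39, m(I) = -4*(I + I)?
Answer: 1/5841 ≈ 0.00017120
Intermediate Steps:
m(I) = -8*I
r = -521 (r = 14*(-8*5) + 39 = 14*(-40) + 39 = -560 + 39 = -521)
1/(c + r) = 1/(6362 - 521) = 1/5841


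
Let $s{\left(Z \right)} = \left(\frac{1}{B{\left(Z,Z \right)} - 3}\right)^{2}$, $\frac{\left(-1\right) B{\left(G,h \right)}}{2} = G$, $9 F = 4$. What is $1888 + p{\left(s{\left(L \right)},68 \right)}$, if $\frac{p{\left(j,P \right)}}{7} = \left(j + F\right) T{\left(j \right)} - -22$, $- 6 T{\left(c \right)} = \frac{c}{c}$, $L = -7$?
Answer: $\frac{13338977}{6534} \approx 2041.5$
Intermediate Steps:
$F = \frac{4}{9}$ ($F = \frac{1}{9} \cdot 4 = \frac{4}{9} \approx 0.44444$)
$B{\left(G,h \right)} = - 2 G$
$T{\left(c \right)} = - \frac{1}{6}$ ($T{\left(c \right)} = - \frac{c \frac{1}{c}}{6} = \left(- \frac{1}{6}\right) 1 = - \frac{1}{6}$)
$s{\left(Z \right)} = \frac{1}{\left(-3 - 2 Z\right)^{2}}$ ($s{\left(Z \right)} = \left(\frac{1}{- 2 Z - 3}\right)^{2} = \left(\frac{1}{-3 - 2 Z}\right)^{2} = \frac{1}{\left(-3 - 2 Z\right)^{2}}$)
$p{\left(j,P \right)} = \frac{4144}{27} - \frac{7 j}{6}$ ($p{\left(j,P \right)} = 7 \left(\left(j + \frac{4}{9}\right) \left(- \frac{1}{6}\right) - -22\right) = 7 \left(\left(\frac{4}{9} + j\right) \left(- \frac{1}{6}\right) + 22\right) = 7 \left(\left(- \frac{2}{27} - \frac{j}{6}\right) + 22\right) = 7 \left(\frac{592}{27} - \frac{j}{6}\right) = \frac{4144}{27} - \frac{7 j}{6}$)
$1888 + p{\left(s{\left(L \right)},68 \right)} = 1888 + \left(\frac{4144}{27} - \frac{7}{6 \left(3 + 2 \left(-7\right)\right)^{2}}\right) = 1888 + \left(\frac{4144}{27} - \frac{7}{6 \left(3 - 14\right)^{2}}\right) = 1888 + \left(\frac{4144}{27} - \frac{7}{6 \cdot 121}\right) = 1888 + \left(\frac{4144}{27} - \frac{7}{726}\right) = 1888 + \frac{1002785}{6534} = \frac{13338977}{6534}$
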